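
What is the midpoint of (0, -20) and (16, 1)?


Midpoint = ((0+16)/2, (-20+1)/2) = (8, -9.5)

(8, -9.5)


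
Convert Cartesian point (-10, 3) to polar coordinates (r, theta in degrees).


r = sqrt((-10)^2 + 3^2) = 10.4403
theta = atan2(3, -10) = 163.3008 degrees

r = 10.4403, theta = 163.3008 degrees


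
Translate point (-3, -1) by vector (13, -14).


Translation: (x+dx, y+dy) = (-3+13, -1+-14) = (10, -15)

(10, -15)


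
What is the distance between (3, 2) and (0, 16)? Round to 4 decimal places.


d = sqrt((0-3)^2 + (16-2)^2) = 14.3178

14.3178


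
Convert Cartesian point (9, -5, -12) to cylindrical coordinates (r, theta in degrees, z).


r = sqrt(9^2 + (-5)^2) = 10.2956
theta = atan2(-5, 9) = 330.9454 deg
z = -12

r = 10.2956, theta = 330.9454 deg, z = -12


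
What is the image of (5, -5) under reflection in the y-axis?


Reflection across y-axis: (x, y) -> (-x, y)
(5, -5) -> (-5, -5)

(-5, -5)


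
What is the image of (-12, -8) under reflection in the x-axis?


Reflection across x-axis: (x, y) -> (x, -y)
(-12, -8) -> (-12, 8)

(-12, 8)


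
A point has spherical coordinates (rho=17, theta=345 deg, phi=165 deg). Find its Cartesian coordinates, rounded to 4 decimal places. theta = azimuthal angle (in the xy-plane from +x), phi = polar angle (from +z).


x = 17 * sin(165) * cos(345) = 4.25
y = 17 * sin(165) * sin(345) = -1.1388
z = 17 * cos(165) = -16.4207

(4.25, -1.1388, -16.4207)


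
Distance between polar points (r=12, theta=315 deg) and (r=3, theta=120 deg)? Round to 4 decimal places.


d = sqrt(r1^2 + r2^2 - 2*r1*r2*cos(t2-t1))
d = sqrt(12^2 + 3^2 - 2*12*3*cos(120-315)) = 14.918

14.918


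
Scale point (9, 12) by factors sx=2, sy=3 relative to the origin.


Scaling: (x*sx, y*sy) = (9*2, 12*3) = (18, 36)

(18, 36)


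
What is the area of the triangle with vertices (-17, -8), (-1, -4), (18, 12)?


Area = |x1(y2-y3) + x2(y3-y1) + x3(y1-y2)| / 2
= |-17*(-4-12) + -1*(12--8) + 18*(-8--4)| / 2
= 90

90


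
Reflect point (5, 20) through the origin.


Reflection through origin: (x, y) -> (-x, -y)
(5, 20) -> (-5, -20)

(-5, -20)


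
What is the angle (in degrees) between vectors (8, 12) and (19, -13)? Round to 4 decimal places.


dot = 8*19 + 12*-13 = -4
|u| = 14.4222, |v| = 23.0217
cos(angle) = -0.012
angle = 90.6903 degrees

90.6903 degrees


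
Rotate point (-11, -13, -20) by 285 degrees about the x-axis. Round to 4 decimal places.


x' = -11
y' = -13*cos(285) - -20*sin(285) = -22.6832
z' = -13*sin(285) + -20*cos(285) = 7.3807

(-11, -22.6832, 7.3807)


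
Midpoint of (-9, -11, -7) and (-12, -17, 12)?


Midpoint = ((-9+-12)/2, (-11+-17)/2, (-7+12)/2) = (-10.5, -14, 2.5)

(-10.5, -14, 2.5)


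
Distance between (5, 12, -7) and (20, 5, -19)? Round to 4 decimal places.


d = sqrt((20-5)^2 + (5-12)^2 + (-19--7)^2) = 20.445

20.445


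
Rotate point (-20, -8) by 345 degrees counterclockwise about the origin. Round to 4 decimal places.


x' = -20*cos(345) - -8*sin(345) = -21.3891
y' = -20*sin(345) + -8*cos(345) = -2.551

(-21.3891, -2.551)


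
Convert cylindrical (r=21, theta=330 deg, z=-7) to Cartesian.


x = 21 * cos(330) = 18.1865
y = 21 * sin(330) = -10.5
z = -7

(18.1865, -10.5, -7)


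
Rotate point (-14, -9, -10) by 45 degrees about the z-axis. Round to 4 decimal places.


x' = -14*cos(45) - -9*sin(45) = -3.5355
y' = -14*sin(45) + -9*cos(45) = -16.2635
z' = -10

(-3.5355, -16.2635, -10)


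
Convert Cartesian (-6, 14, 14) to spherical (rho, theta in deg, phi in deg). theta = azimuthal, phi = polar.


rho = sqrt((-6)^2 + 14^2 + 14^2) = 20.6882
theta = atan2(14, -6) = 113.1986 deg
phi = acos(14/20.6882) = 47.4125 deg

rho = 20.6882, theta = 113.1986 deg, phi = 47.4125 deg


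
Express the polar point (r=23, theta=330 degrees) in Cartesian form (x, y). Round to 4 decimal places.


x = 23 * cos(330) = 19.9186
y = 23 * sin(330) = -11.5

(19.9186, -11.5)


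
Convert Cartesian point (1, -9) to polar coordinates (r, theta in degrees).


r = sqrt(1^2 + (-9)^2) = 9.0554
theta = atan2(-9, 1) = 276.3402 degrees

r = 9.0554, theta = 276.3402 degrees


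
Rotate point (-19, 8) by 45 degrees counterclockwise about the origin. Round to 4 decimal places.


x' = -19*cos(45) - 8*sin(45) = -19.0919
y' = -19*sin(45) + 8*cos(45) = -7.7782

(-19.0919, -7.7782)


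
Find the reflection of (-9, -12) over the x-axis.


Reflection across x-axis: (x, y) -> (x, -y)
(-9, -12) -> (-9, 12)

(-9, 12)


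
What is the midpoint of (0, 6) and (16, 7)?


Midpoint = ((0+16)/2, (6+7)/2) = (8, 6.5)

(8, 6.5)


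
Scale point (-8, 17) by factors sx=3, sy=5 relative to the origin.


Scaling: (x*sx, y*sy) = (-8*3, 17*5) = (-24, 85)

(-24, 85)


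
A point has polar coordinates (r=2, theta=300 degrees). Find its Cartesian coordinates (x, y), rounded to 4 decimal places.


x = 2 * cos(300) = 1
y = 2 * sin(300) = -1.7321

(1, -1.7321)


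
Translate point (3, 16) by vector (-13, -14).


Translation: (x+dx, y+dy) = (3+-13, 16+-14) = (-10, 2)

(-10, 2)


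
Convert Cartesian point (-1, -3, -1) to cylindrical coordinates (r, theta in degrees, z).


r = sqrt((-1)^2 + (-3)^2) = 3.1623
theta = atan2(-3, -1) = 251.5651 deg
z = -1

r = 3.1623, theta = 251.5651 deg, z = -1


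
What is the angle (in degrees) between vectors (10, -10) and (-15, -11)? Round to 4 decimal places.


dot = 10*-15 + -10*-11 = -40
|u| = 14.1421, |v| = 18.6011
cos(angle) = -0.1521
angle = 98.7462 degrees

98.7462 degrees


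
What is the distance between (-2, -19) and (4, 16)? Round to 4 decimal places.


d = sqrt((4--2)^2 + (16--19)^2) = 35.5106

35.5106


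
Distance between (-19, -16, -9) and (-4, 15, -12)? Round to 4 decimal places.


d = sqrt((-4--19)^2 + (15--16)^2 + (-12--9)^2) = 34.5688

34.5688


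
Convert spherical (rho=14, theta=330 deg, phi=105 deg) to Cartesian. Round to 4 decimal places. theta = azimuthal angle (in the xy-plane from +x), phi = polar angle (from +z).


x = 14 * sin(105) * cos(330) = 11.7112
y = 14 * sin(105) * sin(330) = -6.7615
z = 14 * cos(105) = -3.6235

(11.7112, -6.7615, -3.6235)


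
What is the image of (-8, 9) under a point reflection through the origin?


Reflection through origin: (x, y) -> (-x, -y)
(-8, 9) -> (8, -9)

(8, -9)


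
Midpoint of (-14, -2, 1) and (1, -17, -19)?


Midpoint = ((-14+1)/2, (-2+-17)/2, (1+-19)/2) = (-6.5, -9.5, -9)

(-6.5, -9.5, -9)


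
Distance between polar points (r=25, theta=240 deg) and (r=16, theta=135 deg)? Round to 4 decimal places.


d = sqrt(r1^2 + r2^2 - 2*r1*r2*cos(t2-t1))
d = sqrt(25^2 + 16^2 - 2*25*16*cos(135-240)) = 32.9857

32.9857


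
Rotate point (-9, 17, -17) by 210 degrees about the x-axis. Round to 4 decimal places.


x' = -9
y' = 17*cos(210) - -17*sin(210) = -23.2224
z' = 17*sin(210) + -17*cos(210) = 6.2224

(-9, -23.2224, 6.2224)


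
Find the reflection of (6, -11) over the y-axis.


Reflection across y-axis: (x, y) -> (-x, y)
(6, -11) -> (-6, -11)

(-6, -11)


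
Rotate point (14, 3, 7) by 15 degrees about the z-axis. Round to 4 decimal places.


x' = 14*cos(15) - 3*sin(15) = 12.7465
y' = 14*sin(15) + 3*cos(15) = 6.5212
z' = 7

(12.7465, 6.5212, 7)


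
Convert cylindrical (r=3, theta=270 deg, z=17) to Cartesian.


x = 3 * cos(270) = 0
y = 3 * sin(270) = -3
z = 17

(0, -3, 17)


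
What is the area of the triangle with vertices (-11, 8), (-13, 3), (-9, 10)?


Area = |x1(y2-y3) + x2(y3-y1) + x3(y1-y2)| / 2
= |-11*(3-10) + -13*(10-8) + -9*(8-3)| / 2
= 3

3


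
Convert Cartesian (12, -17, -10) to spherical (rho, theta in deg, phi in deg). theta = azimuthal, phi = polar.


rho = sqrt(12^2 + (-17)^2 + (-10)^2) = 23.0868
theta = atan2(-17, 12) = 305.2176 deg
phi = acos(-10/23.0868) = 115.6675 deg

rho = 23.0868, theta = 305.2176 deg, phi = 115.6675 deg


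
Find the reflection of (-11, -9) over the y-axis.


Reflection across y-axis: (x, y) -> (-x, y)
(-11, -9) -> (11, -9)

(11, -9)


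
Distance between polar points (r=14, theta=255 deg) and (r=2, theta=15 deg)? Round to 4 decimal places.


d = sqrt(r1^2 + r2^2 - 2*r1*r2*cos(t2-t1))
d = sqrt(14^2 + 2^2 - 2*14*2*cos(15-255)) = 15.0997

15.0997


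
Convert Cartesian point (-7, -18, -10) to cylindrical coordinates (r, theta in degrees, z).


r = sqrt((-7)^2 + (-18)^2) = 19.3132
theta = atan2(-18, -7) = 248.7495 deg
z = -10

r = 19.3132, theta = 248.7495 deg, z = -10


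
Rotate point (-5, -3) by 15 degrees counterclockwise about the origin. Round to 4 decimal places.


x' = -5*cos(15) - -3*sin(15) = -4.0532
y' = -5*sin(15) + -3*cos(15) = -4.1919

(-4.0532, -4.1919)


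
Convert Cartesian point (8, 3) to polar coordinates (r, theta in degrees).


r = sqrt(8^2 + 3^2) = 8.544
theta = atan2(3, 8) = 20.556 degrees

r = 8.544, theta = 20.556 degrees


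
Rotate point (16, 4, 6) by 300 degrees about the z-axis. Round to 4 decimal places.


x' = 16*cos(300) - 4*sin(300) = 11.4641
y' = 16*sin(300) + 4*cos(300) = -11.8564
z' = 6

(11.4641, -11.8564, 6)


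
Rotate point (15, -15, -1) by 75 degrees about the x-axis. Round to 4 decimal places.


x' = 15
y' = -15*cos(75) - -1*sin(75) = -2.9164
z' = -15*sin(75) + -1*cos(75) = -14.7477

(15, -2.9164, -14.7477)


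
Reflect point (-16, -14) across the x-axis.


Reflection across x-axis: (x, y) -> (x, -y)
(-16, -14) -> (-16, 14)

(-16, 14)


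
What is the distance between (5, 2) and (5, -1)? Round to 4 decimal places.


d = sqrt((5-5)^2 + (-1-2)^2) = 3

3


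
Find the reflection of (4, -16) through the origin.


Reflection through origin: (x, y) -> (-x, -y)
(4, -16) -> (-4, 16)

(-4, 16)


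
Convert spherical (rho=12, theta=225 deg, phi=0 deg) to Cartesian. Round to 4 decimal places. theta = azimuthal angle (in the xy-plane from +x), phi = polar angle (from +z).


x = 12 * sin(0) * cos(225) = 0
y = 12 * sin(0) * sin(225) = 0
z = 12 * cos(0) = 12

(0, 0, 12)


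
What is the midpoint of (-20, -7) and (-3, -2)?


Midpoint = ((-20+-3)/2, (-7+-2)/2) = (-11.5, -4.5)

(-11.5, -4.5)


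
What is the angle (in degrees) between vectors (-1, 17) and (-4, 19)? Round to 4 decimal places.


dot = -1*-4 + 17*19 = 327
|u| = 17.0294, |v| = 19.4165
cos(angle) = 0.989
angle = 8.5222 degrees

8.5222 degrees


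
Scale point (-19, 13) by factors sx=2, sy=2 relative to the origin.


Scaling: (x*sx, y*sy) = (-19*2, 13*2) = (-38, 26)

(-38, 26)


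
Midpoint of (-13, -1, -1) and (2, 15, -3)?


Midpoint = ((-13+2)/2, (-1+15)/2, (-1+-3)/2) = (-5.5, 7, -2)

(-5.5, 7, -2)


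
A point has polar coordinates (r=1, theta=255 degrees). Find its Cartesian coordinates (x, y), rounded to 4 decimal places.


x = 1 * cos(255) = -0.2588
y = 1 * sin(255) = -0.9659

(-0.2588, -0.9659)


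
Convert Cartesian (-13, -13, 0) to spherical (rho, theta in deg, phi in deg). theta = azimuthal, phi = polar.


rho = sqrt((-13)^2 + (-13)^2 + 0^2) = 18.3848
theta = atan2(-13, -13) = 225 deg
phi = acos(0/18.3848) = 90 deg

rho = 18.3848, theta = 225 deg, phi = 90 deg


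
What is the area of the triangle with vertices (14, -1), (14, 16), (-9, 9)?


Area = |x1(y2-y3) + x2(y3-y1) + x3(y1-y2)| / 2
= |14*(16-9) + 14*(9--1) + -9*(-1-16)| / 2
= 195.5

195.5


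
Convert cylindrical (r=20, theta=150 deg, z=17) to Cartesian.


x = 20 * cos(150) = -17.3205
y = 20 * sin(150) = 10
z = 17

(-17.3205, 10, 17)


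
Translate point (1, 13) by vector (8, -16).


Translation: (x+dx, y+dy) = (1+8, 13+-16) = (9, -3)

(9, -3)


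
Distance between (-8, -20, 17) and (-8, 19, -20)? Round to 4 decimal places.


d = sqrt((-8--8)^2 + (19--20)^2 + (-20-17)^2) = 53.7587

53.7587


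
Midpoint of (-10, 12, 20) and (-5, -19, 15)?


Midpoint = ((-10+-5)/2, (12+-19)/2, (20+15)/2) = (-7.5, -3.5, 17.5)

(-7.5, -3.5, 17.5)


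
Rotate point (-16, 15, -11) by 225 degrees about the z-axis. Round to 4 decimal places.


x' = -16*cos(225) - 15*sin(225) = 21.9203
y' = -16*sin(225) + 15*cos(225) = 0.7071
z' = -11

(21.9203, 0.7071, -11)


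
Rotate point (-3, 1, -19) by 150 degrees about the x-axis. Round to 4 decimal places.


x' = -3
y' = 1*cos(150) - -19*sin(150) = 8.634
z' = 1*sin(150) + -19*cos(150) = 16.9545

(-3, 8.634, 16.9545)


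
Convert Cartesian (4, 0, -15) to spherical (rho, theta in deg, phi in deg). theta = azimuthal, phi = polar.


rho = sqrt(4^2 + 0^2 + (-15)^2) = 15.5242
theta = atan2(0, 4) = 0 deg
phi = acos(-15/15.5242) = 165.0686 deg

rho = 15.5242, theta = 0 deg, phi = 165.0686 deg


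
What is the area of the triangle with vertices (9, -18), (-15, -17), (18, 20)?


Area = |x1(y2-y3) + x2(y3-y1) + x3(y1-y2)| / 2
= |9*(-17-20) + -15*(20--18) + 18*(-18--17)| / 2
= 460.5

460.5


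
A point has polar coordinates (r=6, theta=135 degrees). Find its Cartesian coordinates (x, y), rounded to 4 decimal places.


x = 6 * cos(135) = -4.2426
y = 6 * sin(135) = 4.2426

(-4.2426, 4.2426)


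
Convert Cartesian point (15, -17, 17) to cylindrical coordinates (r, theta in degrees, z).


r = sqrt(15^2 + (-17)^2) = 22.6716
theta = atan2(-17, 15) = 311.4237 deg
z = 17

r = 22.6716, theta = 311.4237 deg, z = 17


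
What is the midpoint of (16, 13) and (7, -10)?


Midpoint = ((16+7)/2, (13+-10)/2) = (11.5, 1.5)

(11.5, 1.5)


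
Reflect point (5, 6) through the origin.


Reflection through origin: (x, y) -> (-x, -y)
(5, 6) -> (-5, -6)

(-5, -6)


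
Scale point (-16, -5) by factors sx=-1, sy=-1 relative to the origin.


Scaling: (x*sx, y*sy) = (-16*-1, -5*-1) = (16, 5)

(16, 5)


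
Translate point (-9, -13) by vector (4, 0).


Translation: (x+dx, y+dy) = (-9+4, -13+0) = (-5, -13)

(-5, -13)


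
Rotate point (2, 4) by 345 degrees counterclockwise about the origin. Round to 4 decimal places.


x' = 2*cos(345) - 4*sin(345) = 2.9671
y' = 2*sin(345) + 4*cos(345) = 3.3461

(2.9671, 3.3461)


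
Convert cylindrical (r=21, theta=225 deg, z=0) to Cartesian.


x = 21 * cos(225) = -14.8492
y = 21 * sin(225) = -14.8492
z = 0

(-14.8492, -14.8492, 0)


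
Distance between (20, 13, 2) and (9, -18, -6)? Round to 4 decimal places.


d = sqrt((9-20)^2 + (-18-13)^2 + (-6-2)^2) = 33.8526

33.8526


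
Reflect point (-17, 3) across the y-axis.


Reflection across y-axis: (x, y) -> (-x, y)
(-17, 3) -> (17, 3)

(17, 3)


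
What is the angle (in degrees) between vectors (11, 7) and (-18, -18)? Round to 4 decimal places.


dot = 11*-18 + 7*-18 = -324
|u| = 13.0384, |v| = 25.4558
cos(angle) = -0.9762
angle = 167.4712 degrees

167.4712 degrees


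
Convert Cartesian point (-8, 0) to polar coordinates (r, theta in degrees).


r = sqrt((-8)^2 + 0^2) = 8
theta = atan2(0, -8) = 180 degrees

r = 8, theta = 180 degrees


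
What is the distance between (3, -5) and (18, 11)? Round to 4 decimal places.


d = sqrt((18-3)^2 + (11--5)^2) = 21.9317

21.9317


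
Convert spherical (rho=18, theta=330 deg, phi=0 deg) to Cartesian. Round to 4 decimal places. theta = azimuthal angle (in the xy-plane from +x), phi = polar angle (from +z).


x = 18 * sin(0) * cos(330) = 0
y = 18 * sin(0) * sin(330) = 0
z = 18 * cos(0) = 18

(0, 0, 18)


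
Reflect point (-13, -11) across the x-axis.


Reflection across x-axis: (x, y) -> (x, -y)
(-13, -11) -> (-13, 11)

(-13, 11)


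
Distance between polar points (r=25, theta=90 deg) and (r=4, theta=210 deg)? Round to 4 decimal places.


d = sqrt(r1^2 + r2^2 - 2*r1*r2*cos(t2-t1))
d = sqrt(25^2 + 4^2 - 2*25*4*cos(210-90)) = 27.2213

27.2213


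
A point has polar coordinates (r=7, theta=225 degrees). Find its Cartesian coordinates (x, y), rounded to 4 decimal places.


x = 7 * cos(225) = -4.9497
y = 7 * sin(225) = -4.9497

(-4.9497, -4.9497)


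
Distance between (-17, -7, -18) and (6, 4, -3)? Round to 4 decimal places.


d = sqrt((6--17)^2 + (4--7)^2 + (-3--18)^2) = 29.5804

29.5804


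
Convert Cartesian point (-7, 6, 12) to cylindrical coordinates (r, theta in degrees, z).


r = sqrt((-7)^2 + 6^2) = 9.2195
theta = atan2(6, -7) = 139.3987 deg
z = 12

r = 9.2195, theta = 139.3987 deg, z = 12


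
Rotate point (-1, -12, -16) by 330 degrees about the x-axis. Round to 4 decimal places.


x' = -1
y' = -12*cos(330) - -16*sin(330) = -18.3923
z' = -12*sin(330) + -16*cos(330) = -7.8564

(-1, -18.3923, -7.8564)


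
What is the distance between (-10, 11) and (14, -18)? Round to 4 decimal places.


d = sqrt((14--10)^2 + (-18-11)^2) = 37.6431

37.6431


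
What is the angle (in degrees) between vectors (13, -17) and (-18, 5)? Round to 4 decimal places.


dot = 13*-18 + -17*5 = -319
|u| = 21.4009, |v| = 18.6815
cos(angle) = -0.7979
angle = 142.9295 degrees

142.9295 degrees


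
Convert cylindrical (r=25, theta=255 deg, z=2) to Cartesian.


x = 25 * cos(255) = -6.4705
y = 25 * sin(255) = -24.1481
z = 2

(-6.4705, -24.1481, 2)


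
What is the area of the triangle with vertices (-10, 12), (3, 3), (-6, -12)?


Area = |x1(y2-y3) + x2(y3-y1) + x3(y1-y2)| / 2
= |-10*(3--12) + 3*(-12-12) + -6*(12-3)| / 2
= 138

138


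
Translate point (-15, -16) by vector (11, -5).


Translation: (x+dx, y+dy) = (-15+11, -16+-5) = (-4, -21)

(-4, -21)


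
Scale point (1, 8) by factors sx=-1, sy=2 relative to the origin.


Scaling: (x*sx, y*sy) = (1*-1, 8*2) = (-1, 16)

(-1, 16)


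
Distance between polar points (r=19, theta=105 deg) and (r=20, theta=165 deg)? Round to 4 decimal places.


d = sqrt(r1^2 + r2^2 - 2*r1*r2*cos(t2-t1))
d = sqrt(19^2 + 20^2 - 2*19*20*cos(165-105)) = 19.5192

19.5192


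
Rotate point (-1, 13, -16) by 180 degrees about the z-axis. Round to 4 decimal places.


x' = -1*cos(180) - 13*sin(180) = 1
y' = -1*sin(180) + 13*cos(180) = -13
z' = -16

(1, -13, -16)


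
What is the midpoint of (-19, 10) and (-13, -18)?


Midpoint = ((-19+-13)/2, (10+-18)/2) = (-16, -4)

(-16, -4)


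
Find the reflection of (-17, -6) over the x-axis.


Reflection across x-axis: (x, y) -> (x, -y)
(-17, -6) -> (-17, 6)

(-17, 6)


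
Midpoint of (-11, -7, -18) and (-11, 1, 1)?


Midpoint = ((-11+-11)/2, (-7+1)/2, (-18+1)/2) = (-11, -3, -8.5)

(-11, -3, -8.5)


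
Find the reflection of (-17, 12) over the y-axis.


Reflection across y-axis: (x, y) -> (-x, y)
(-17, 12) -> (17, 12)

(17, 12)


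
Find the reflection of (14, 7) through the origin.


Reflection through origin: (x, y) -> (-x, -y)
(14, 7) -> (-14, -7)

(-14, -7)


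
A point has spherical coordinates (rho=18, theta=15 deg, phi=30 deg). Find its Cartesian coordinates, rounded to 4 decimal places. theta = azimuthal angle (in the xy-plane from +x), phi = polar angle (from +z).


x = 18 * sin(30) * cos(15) = 8.6933
y = 18 * sin(30) * sin(15) = 2.3294
z = 18 * cos(30) = 15.5885

(8.6933, 2.3294, 15.5885)


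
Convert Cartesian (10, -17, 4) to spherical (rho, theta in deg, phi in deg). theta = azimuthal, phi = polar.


rho = sqrt(10^2 + (-17)^2 + 4^2) = 20.1246
theta = atan2(-17, 10) = 300.4655 deg
phi = acos(4/20.1246) = 78.5355 deg

rho = 20.1246, theta = 300.4655 deg, phi = 78.5355 deg


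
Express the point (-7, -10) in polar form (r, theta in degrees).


r = sqrt((-7)^2 + (-10)^2) = 12.2066
theta = atan2(-10, -7) = 235.008 degrees

r = 12.2066, theta = 235.008 degrees


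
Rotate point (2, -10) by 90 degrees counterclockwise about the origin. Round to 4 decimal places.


x' = 2*cos(90) - -10*sin(90) = 10
y' = 2*sin(90) + -10*cos(90) = 2

(10, 2)


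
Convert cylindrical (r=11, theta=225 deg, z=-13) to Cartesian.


x = 11 * cos(225) = -7.7782
y = 11 * sin(225) = -7.7782
z = -13

(-7.7782, -7.7782, -13)


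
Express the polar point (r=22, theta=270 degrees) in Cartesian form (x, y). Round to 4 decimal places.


x = 22 * cos(270) = 0
y = 22 * sin(270) = -22

(0, -22)


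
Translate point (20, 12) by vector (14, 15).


Translation: (x+dx, y+dy) = (20+14, 12+15) = (34, 27)

(34, 27)


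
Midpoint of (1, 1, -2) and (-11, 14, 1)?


Midpoint = ((1+-11)/2, (1+14)/2, (-2+1)/2) = (-5, 7.5, -0.5)

(-5, 7.5, -0.5)


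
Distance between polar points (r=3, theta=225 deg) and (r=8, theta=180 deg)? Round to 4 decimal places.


d = sqrt(r1^2 + r2^2 - 2*r1*r2*cos(t2-t1))
d = sqrt(3^2 + 8^2 - 2*3*8*cos(180-225)) = 6.2497

6.2497


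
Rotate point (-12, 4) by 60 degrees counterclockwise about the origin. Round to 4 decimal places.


x' = -12*cos(60) - 4*sin(60) = -9.4641
y' = -12*sin(60) + 4*cos(60) = -8.3923

(-9.4641, -8.3923)


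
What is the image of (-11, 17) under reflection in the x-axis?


Reflection across x-axis: (x, y) -> (x, -y)
(-11, 17) -> (-11, -17)

(-11, -17)


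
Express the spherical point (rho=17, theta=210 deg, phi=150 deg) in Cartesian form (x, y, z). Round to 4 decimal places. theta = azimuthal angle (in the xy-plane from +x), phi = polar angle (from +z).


x = 17 * sin(150) * cos(210) = -7.3612
y = 17 * sin(150) * sin(210) = -4.25
z = 17 * cos(150) = -14.7224

(-7.3612, -4.25, -14.7224)


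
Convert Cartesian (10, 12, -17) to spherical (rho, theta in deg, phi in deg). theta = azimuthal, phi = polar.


rho = sqrt(10^2 + 12^2 + (-17)^2) = 23.0868
theta = atan2(12, 10) = 50.1944 deg
phi = acos(-17/23.0868) = 137.4216 deg

rho = 23.0868, theta = 50.1944 deg, phi = 137.4216 deg


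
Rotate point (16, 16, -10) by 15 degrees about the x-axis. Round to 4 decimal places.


x' = 16
y' = 16*cos(15) - -10*sin(15) = 18.043
z' = 16*sin(15) + -10*cos(15) = -5.5182

(16, 18.043, -5.5182)


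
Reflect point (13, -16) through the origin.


Reflection through origin: (x, y) -> (-x, -y)
(13, -16) -> (-13, 16)

(-13, 16)


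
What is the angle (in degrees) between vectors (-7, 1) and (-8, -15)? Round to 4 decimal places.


dot = -7*-8 + 1*-15 = 41
|u| = 7.0711, |v| = 17
cos(angle) = 0.3411
angle = 70.0576 degrees

70.0576 degrees


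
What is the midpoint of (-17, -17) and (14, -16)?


Midpoint = ((-17+14)/2, (-17+-16)/2) = (-1.5, -16.5)

(-1.5, -16.5)


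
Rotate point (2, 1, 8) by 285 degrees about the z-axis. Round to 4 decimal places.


x' = 2*cos(285) - 1*sin(285) = 1.4836
y' = 2*sin(285) + 1*cos(285) = -1.673
z' = 8

(1.4836, -1.673, 8)


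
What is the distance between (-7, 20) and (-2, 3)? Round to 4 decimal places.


d = sqrt((-2--7)^2 + (3-20)^2) = 17.72

17.72


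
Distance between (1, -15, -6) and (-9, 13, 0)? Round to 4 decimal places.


d = sqrt((-9-1)^2 + (13--15)^2 + (0--6)^2) = 30.3315

30.3315


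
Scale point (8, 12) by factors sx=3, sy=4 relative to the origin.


Scaling: (x*sx, y*sy) = (8*3, 12*4) = (24, 48)

(24, 48)


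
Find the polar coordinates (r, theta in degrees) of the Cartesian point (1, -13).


r = sqrt(1^2 + (-13)^2) = 13.0384
theta = atan2(-13, 1) = 274.3987 degrees

r = 13.0384, theta = 274.3987 degrees


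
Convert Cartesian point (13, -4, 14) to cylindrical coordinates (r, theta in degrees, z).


r = sqrt(13^2 + (-4)^2) = 13.6015
theta = atan2(-4, 13) = 342.8973 deg
z = 14

r = 13.6015, theta = 342.8973 deg, z = 14


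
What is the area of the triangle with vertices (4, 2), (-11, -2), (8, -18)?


Area = |x1(y2-y3) + x2(y3-y1) + x3(y1-y2)| / 2
= |4*(-2--18) + -11*(-18-2) + 8*(2--2)| / 2
= 158

158


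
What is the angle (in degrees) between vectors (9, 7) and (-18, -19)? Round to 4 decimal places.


dot = 9*-18 + 7*-19 = -295
|u| = 11.4018, |v| = 26.1725
cos(angle) = -0.9886
angle = 171.3268 degrees

171.3268 degrees


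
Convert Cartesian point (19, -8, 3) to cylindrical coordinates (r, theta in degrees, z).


r = sqrt(19^2 + (-8)^2) = 20.6155
theta = atan2(-8, 19) = 337.1663 deg
z = 3

r = 20.6155, theta = 337.1663 deg, z = 3


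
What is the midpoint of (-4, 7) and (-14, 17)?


Midpoint = ((-4+-14)/2, (7+17)/2) = (-9, 12)

(-9, 12)


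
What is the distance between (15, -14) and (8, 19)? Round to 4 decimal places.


d = sqrt((8-15)^2 + (19--14)^2) = 33.7343

33.7343


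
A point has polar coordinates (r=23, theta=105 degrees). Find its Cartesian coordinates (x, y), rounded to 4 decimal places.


x = 23 * cos(105) = -5.9528
y = 23 * sin(105) = 22.2163

(-5.9528, 22.2163)


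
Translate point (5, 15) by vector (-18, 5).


Translation: (x+dx, y+dy) = (5+-18, 15+5) = (-13, 20)

(-13, 20)


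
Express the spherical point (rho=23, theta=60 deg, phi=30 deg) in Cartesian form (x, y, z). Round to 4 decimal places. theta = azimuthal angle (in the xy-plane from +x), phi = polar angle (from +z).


x = 23 * sin(30) * cos(60) = 5.75
y = 23 * sin(30) * sin(60) = 9.9593
z = 23 * cos(30) = 19.9186

(5.75, 9.9593, 19.9186)


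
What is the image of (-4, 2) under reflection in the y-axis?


Reflection across y-axis: (x, y) -> (-x, y)
(-4, 2) -> (4, 2)

(4, 2)


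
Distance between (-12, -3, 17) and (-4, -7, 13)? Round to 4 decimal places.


d = sqrt((-4--12)^2 + (-7--3)^2 + (13-17)^2) = 9.798

9.798


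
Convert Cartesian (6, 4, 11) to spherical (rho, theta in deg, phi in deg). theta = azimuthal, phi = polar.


rho = sqrt(6^2 + 4^2 + 11^2) = 13.1529
theta = atan2(4, 6) = 33.6901 deg
phi = acos(11/13.1529) = 33.247 deg

rho = 13.1529, theta = 33.6901 deg, phi = 33.247 deg


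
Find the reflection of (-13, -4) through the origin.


Reflection through origin: (x, y) -> (-x, -y)
(-13, -4) -> (13, 4)

(13, 4)


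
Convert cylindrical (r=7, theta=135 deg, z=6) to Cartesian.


x = 7 * cos(135) = -4.9497
y = 7 * sin(135) = 4.9497
z = 6

(-4.9497, 4.9497, 6)


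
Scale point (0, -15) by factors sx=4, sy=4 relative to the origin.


Scaling: (x*sx, y*sy) = (0*4, -15*4) = (0, -60)

(0, -60)


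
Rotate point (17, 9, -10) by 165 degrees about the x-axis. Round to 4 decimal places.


x' = 17
y' = 9*cos(165) - -10*sin(165) = -6.1051
z' = 9*sin(165) + -10*cos(165) = 11.9886

(17, -6.1051, 11.9886)


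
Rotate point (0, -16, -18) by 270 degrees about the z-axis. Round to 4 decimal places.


x' = 0*cos(270) - -16*sin(270) = -16
y' = 0*sin(270) + -16*cos(270) = 0
z' = -18

(-16, 0, -18)


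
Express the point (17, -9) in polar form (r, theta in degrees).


r = sqrt(17^2 + (-9)^2) = 19.2354
theta = atan2(-9, 17) = 332.1027 degrees

r = 19.2354, theta = 332.1027 degrees


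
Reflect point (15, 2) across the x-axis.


Reflection across x-axis: (x, y) -> (x, -y)
(15, 2) -> (15, -2)

(15, -2)


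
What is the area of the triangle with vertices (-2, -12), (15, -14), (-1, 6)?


Area = |x1(y2-y3) + x2(y3-y1) + x3(y1-y2)| / 2
= |-2*(-14-6) + 15*(6--12) + -1*(-12--14)| / 2
= 154

154


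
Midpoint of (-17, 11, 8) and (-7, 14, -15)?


Midpoint = ((-17+-7)/2, (11+14)/2, (8+-15)/2) = (-12, 12.5, -3.5)

(-12, 12.5, -3.5)


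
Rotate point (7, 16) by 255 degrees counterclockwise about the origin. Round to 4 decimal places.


x' = 7*cos(255) - 16*sin(255) = 13.6431
y' = 7*sin(255) + 16*cos(255) = -10.9026

(13.6431, -10.9026)


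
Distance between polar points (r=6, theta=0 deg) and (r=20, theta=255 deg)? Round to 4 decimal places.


d = sqrt(r1^2 + r2^2 - 2*r1*r2*cos(t2-t1))
d = sqrt(6^2 + 20^2 - 2*6*20*cos(255-0)) = 22.3185

22.3185


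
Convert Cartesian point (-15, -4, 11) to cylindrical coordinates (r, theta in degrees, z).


r = sqrt((-15)^2 + (-4)^2) = 15.5242
theta = atan2(-4, -15) = 194.9314 deg
z = 11

r = 15.5242, theta = 194.9314 deg, z = 11


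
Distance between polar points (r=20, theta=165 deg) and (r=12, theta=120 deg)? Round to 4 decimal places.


d = sqrt(r1^2 + r2^2 - 2*r1*r2*cos(t2-t1))
d = sqrt(20^2 + 12^2 - 2*20*12*cos(120-165)) = 14.3035

14.3035


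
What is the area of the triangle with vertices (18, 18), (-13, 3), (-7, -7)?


Area = |x1(y2-y3) + x2(y3-y1) + x3(y1-y2)| / 2
= |18*(3--7) + -13*(-7-18) + -7*(18-3)| / 2
= 200

200


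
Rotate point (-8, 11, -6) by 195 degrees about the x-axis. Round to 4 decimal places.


x' = -8
y' = 11*cos(195) - -6*sin(195) = -12.1781
z' = 11*sin(195) + -6*cos(195) = 2.9485

(-8, -12.1781, 2.9485)


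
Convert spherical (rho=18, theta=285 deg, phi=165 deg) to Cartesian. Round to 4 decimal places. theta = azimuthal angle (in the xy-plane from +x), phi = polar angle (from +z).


x = 18 * sin(165) * cos(285) = 1.2058
y = 18 * sin(165) * sin(285) = -4.5
z = 18 * cos(165) = -17.3867

(1.2058, -4.5, -17.3867)


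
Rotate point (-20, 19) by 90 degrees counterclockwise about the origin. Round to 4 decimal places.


x' = -20*cos(90) - 19*sin(90) = -19
y' = -20*sin(90) + 19*cos(90) = -20

(-19, -20)


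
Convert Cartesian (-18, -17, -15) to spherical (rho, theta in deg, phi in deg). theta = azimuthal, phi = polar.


rho = sqrt((-18)^2 + (-17)^2 + (-15)^2) = 28.9482
theta = atan2(-17, -18) = 223.3634 deg
phi = acos(-15/28.9482) = 121.2093 deg

rho = 28.9482, theta = 223.3634 deg, phi = 121.2093 deg


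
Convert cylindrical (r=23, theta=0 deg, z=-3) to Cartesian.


x = 23 * cos(0) = 23
y = 23 * sin(0) = 0
z = -3

(23, 0, -3)


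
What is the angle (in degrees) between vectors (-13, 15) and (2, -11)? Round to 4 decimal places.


dot = -13*2 + 15*-11 = -191
|u| = 19.8494, |v| = 11.1803
cos(angle) = -0.8607
angle = 149.3905 degrees

149.3905 degrees


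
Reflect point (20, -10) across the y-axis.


Reflection across y-axis: (x, y) -> (-x, y)
(20, -10) -> (-20, -10)

(-20, -10)


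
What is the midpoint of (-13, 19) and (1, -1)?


Midpoint = ((-13+1)/2, (19+-1)/2) = (-6, 9)

(-6, 9)


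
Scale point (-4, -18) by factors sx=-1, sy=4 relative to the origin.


Scaling: (x*sx, y*sy) = (-4*-1, -18*4) = (4, -72)

(4, -72)


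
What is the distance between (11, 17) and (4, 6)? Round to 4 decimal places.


d = sqrt((4-11)^2 + (6-17)^2) = 13.0384

13.0384


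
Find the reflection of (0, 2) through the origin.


Reflection through origin: (x, y) -> (-x, -y)
(0, 2) -> (0, -2)

(0, -2)


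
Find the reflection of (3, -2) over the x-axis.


Reflection across x-axis: (x, y) -> (x, -y)
(3, -2) -> (3, 2)

(3, 2)


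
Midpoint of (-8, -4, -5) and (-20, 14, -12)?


Midpoint = ((-8+-20)/2, (-4+14)/2, (-5+-12)/2) = (-14, 5, -8.5)

(-14, 5, -8.5)


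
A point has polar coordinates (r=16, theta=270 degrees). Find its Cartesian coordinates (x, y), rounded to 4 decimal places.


x = 16 * cos(270) = 0
y = 16 * sin(270) = -16

(0, -16)


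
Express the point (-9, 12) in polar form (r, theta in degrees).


r = sqrt((-9)^2 + 12^2) = 15
theta = atan2(12, -9) = 126.8699 degrees

r = 15, theta = 126.8699 degrees


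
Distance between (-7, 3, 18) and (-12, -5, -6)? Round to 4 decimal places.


d = sqrt((-12--7)^2 + (-5-3)^2 + (-6-18)^2) = 25.7876

25.7876


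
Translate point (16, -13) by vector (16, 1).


Translation: (x+dx, y+dy) = (16+16, -13+1) = (32, -12)

(32, -12)


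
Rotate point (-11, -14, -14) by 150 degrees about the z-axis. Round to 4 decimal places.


x' = -11*cos(150) - -14*sin(150) = 16.5263
y' = -11*sin(150) + -14*cos(150) = 6.6244
z' = -14

(16.5263, 6.6244, -14)


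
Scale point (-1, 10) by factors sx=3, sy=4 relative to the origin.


Scaling: (x*sx, y*sy) = (-1*3, 10*4) = (-3, 40)

(-3, 40)


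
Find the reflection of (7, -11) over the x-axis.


Reflection across x-axis: (x, y) -> (x, -y)
(7, -11) -> (7, 11)

(7, 11)


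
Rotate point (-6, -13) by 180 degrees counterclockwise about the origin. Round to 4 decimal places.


x' = -6*cos(180) - -13*sin(180) = 6
y' = -6*sin(180) + -13*cos(180) = 13

(6, 13)


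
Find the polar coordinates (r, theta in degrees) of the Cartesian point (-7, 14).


r = sqrt((-7)^2 + 14^2) = 15.6525
theta = atan2(14, -7) = 116.5651 degrees

r = 15.6525, theta = 116.5651 degrees


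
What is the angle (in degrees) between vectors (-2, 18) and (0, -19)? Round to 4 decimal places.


dot = -2*0 + 18*-19 = -342
|u| = 18.1108, |v| = 19
cos(angle) = -0.9939
angle = 173.6598 degrees

173.6598 degrees


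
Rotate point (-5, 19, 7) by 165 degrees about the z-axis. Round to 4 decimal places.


x' = -5*cos(165) - 19*sin(165) = -0.0879
y' = -5*sin(165) + 19*cos(165) = -19.6467
z' = 7

(-0.0879, -19.6467, 7)


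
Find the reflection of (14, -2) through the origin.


Reflection through origin: (x, y) -> (-x, -y)
(14, -2) -> (-14, 2)

(-14, 2)


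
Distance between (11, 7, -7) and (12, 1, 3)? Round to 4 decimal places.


d = sqrt((12-11)^2 + (1-7)^2 + (3--7)^2) = 11.7047

11.7047


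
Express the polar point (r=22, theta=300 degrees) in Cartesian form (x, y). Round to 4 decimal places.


x = 22 * cos(300) = 11
y = 22 * sin(300) = -19.0526

(11, -19.0526)


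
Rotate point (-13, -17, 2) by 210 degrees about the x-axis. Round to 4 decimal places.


x' = -13
y' = -17*cos(210) - 2*sin(210) = 15.7224
z' = -17*sin(210) + 2*cos(210) = 6.7679

(-13, 15.7224, 6.7679)


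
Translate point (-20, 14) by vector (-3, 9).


Translation: (x+dx, y+dy) = (-20+-3, 14+9) = (-23, 23)

(-23, 23)


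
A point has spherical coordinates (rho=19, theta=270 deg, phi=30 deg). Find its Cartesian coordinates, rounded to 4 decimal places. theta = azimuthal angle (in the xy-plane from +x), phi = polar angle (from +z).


x = 19 * sin(30) * cos(270) = 0
y = 19 * sin(30) * sin(270) = -9.5
z = 19 * cos(30) = 16.4545

(0, -9.5, 16.4545)


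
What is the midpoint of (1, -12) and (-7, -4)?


Midpoint = ((1+-7)/2, (-12+-4)/2) = (-3, -8)

(-3, -8)


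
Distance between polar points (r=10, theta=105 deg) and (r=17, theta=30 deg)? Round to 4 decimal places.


d = sqrt(r1^2 + r2^2 - 2*r1*r2*cos(t2-t1))
d = sqrt(10^2 + 17^2 - 2*10*17*cos(30-105)) = 17.3494

17.3494


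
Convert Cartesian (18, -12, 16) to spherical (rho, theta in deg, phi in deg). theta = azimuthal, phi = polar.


rho = sqrt(18^2 + (-12)^2 + 16^2) = 26.9072
theta = atan2(-12, 18) = 326.3099 deg
phi = acos(16/26.9072) = 53.5134 deg

rho = 26.9072, theta = 326.3099 deg, phi = 53.5134 deg


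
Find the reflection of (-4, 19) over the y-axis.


Reflection across y-axis: (x, y) -> (-x, y)
(-4, 19) -> (4, 19)

(4, 19)


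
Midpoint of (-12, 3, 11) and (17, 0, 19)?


Midpoint = ((-12+17)/2, (3+0)/2, (11+19)/2) = (2.5, 1.5, 15)

(2.5, 1.5, 15)


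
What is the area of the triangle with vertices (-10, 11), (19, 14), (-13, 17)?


Area = |x1(y2-y3) + x2(y3-y1) + x3(y1-y2)| / 2
= |-10*(14-17) + 19*(17-11) + -13*(11-14)| / 2
= 91.5

91.5


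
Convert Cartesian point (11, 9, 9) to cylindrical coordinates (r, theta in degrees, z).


r = sqrt(11^2 + 9^2) = 14.2127
theta = atan2(9, 11) = 39.2894 deg
z = 9

r = 14.2127, theta = 39.2894 deg, z = 9


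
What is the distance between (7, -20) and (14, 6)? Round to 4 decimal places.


d = sqrt((14-7)^2 + (6--20)^2) = 26.9258

26.9258


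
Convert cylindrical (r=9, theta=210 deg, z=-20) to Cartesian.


x = 9 * cos(210) = -7.7942
y = 9 * sin(210) = -4.5
z = -20

(-7.7942, -4.5, -20)


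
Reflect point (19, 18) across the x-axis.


Reflection across x-axis: (x, y) -> (x, -y)
(19, 18) -> (19, -18)

(19, -18)


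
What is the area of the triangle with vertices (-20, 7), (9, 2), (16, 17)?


Area = |x1(y2-y3) + x2(y3-y1) + x3(y1-y2)| / 2
= |-20*(2-17) + 9*(17-7) + 16*(7-2)| / 2
= 235

235


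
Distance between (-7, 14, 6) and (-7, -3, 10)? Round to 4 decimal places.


d = sqrt((-7--7)^2 + (-3-14)^2 + (10-6)^2) = 17.4642

17.4642


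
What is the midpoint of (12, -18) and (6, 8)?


Midpoint = ((12+6)/2, (-18+8)/2) = (9, -5)

(9, -5)


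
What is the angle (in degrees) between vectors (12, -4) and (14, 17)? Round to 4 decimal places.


dot = 12*14 + -4*17 = 100
|u| = 12.6491, |v| = 22.0227
cos(angle) = 0.359
angle = 68.9625 degrees

68.9625 degrees


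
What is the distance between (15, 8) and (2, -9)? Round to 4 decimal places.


d = sqrt((2-15)^2 + (-9-8)^2) = 21.4009

21.4009


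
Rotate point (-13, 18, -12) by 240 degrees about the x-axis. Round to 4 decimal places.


x' = -13
y' = 18*cos(240) - -12*sin(240) = -19.3923
z' = 18*sin(240) + -12*cos(240) = -9.5885

(-13, -19.3923, -9.5885)


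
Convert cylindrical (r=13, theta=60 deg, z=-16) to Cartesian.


x = 13 * cos(60) = 6.5
y = 13 * sin(60) = 11.2583
z = -16

(6.5, 11.2583, -16)


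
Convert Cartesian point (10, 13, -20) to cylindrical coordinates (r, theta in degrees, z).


r = sqrt(10^2 + 13^2) = 16.4012
theta = atan2(13, 10) = 52.4314 deg
z = -20

r = 16.4012, theta = 52.4314 deg, z = -20


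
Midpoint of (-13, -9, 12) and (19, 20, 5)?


Midpoint = ((-13+19)/2, (-9+20)/2, (12+5)/2) = (3, 5.5, 8.5)

(3, 5.5, 8.5)


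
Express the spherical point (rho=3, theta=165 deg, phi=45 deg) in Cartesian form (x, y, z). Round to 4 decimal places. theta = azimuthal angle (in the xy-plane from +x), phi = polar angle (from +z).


x = 3 * sin(45) * cos(165) = -2.049
y = 3 * sin(45) * sin(165) = 0.549
z = 3 * cos(45) = 2.1213

(-2.049, 0.549, 2.1213)


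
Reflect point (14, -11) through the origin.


Reflection through origin: (x, y) -> (-x, -y)
(14, -11) -> (-14, 11)

(-14, 11)


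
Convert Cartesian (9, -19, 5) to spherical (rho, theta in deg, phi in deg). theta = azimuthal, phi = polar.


rho = sqrt(9^2 + (-19)^2 + 5^2) = 21.6102
theta = atan2(-19, 9) = 295.3462 deg
phi = acos(5/21.6102) = 76.6221 deg

rho = 21.6102, theta = 295.3462 deg, phi = 76.6221 deg


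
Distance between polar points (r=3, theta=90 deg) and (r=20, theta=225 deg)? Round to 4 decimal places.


d = sqrt(r1^2 + r2^2 - 2*r1*r2*cos(t2-t1))
d = sqrt(3^2 + 20^2 - 2*3*20*cos(225-90)) = 22.2228

22.2228


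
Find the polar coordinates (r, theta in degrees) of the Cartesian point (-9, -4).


r = sqrt((-9)^2 + (-4)^2) = 9.8489
theta = atan2(-4, -9) = 203.9625 degrees

r = 9.8489, theta = 203.9625 degrees


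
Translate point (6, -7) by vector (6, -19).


Translation: (x+dx, y+dy) = (6+6, -7+-19) = (12, -26)

(12, -26)


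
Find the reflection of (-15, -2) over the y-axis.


Reflection across y-axis: (x, y) -> (-x, y)
(-15, -2) -> (15, -2)

(15, -2)


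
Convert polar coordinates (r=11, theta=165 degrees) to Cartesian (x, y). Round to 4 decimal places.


x = 11 * cos(165) = -10.6252
y = 11 * sin(165) = 2.847

(-10.6252, 2.847)


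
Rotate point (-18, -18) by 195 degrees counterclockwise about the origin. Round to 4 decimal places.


x' = -18*cos(195) - -18*sin(195) = 12.7279
y' = -18*sin(195) + -18*cos(195) = 22.0454

(12.7279, 22.0454)


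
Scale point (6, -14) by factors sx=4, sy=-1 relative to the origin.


Scaling: (x*sx, y*sy) = (6*4, -14*-1) = (24, 14)

(24, 14)


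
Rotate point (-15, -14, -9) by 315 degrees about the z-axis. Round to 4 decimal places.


x' = -15*cos(315) - -14*sin(315) = -20.5061
y' = -15*sin(315) + -14*cos(315) = 0.7071
z' = -9

(-20.5061, 0.7071, -9)


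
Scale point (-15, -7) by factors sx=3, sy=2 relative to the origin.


Scaling: (x*sx, y*sy) = (-15*3, -7*2) = (-45, -14)

(-45, -14)


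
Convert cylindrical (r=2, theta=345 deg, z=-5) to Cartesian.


x = 2 * cos(345) = 1.9319
y = 2 * sin(345) = -0.5176
z = -5

(1.9319, -0.5176, -5)


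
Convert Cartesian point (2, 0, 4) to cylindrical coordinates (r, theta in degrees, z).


r = sqrt(2^2 + 0^2) = 2
theta = atan2(0, 2) = 0 deg
z = 4

r = 2, theta = 0 deg, z = 4


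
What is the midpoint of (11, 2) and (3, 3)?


Midpoint = ((11+3)/2, (2+3)/2) = (7, 2.5)

(7, 2.5)


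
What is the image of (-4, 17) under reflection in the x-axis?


Reflection across x-axis: (x, y) -> (x, -y)
(-4, 17) -> (-4, -17)

(-4, -17)
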